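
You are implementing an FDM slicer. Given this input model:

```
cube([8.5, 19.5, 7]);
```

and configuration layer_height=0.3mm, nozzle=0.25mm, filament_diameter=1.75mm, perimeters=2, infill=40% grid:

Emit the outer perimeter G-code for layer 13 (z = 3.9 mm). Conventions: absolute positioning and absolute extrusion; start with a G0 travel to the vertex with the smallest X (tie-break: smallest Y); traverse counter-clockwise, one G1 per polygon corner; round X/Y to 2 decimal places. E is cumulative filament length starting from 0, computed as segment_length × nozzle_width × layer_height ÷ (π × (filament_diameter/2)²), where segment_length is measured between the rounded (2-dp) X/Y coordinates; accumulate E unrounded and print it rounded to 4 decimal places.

At z = 3.9 mm: the 8.5×19.5 cube contributes its full rectangle. The outline is a single polygon with 4 vertices. Extrusion per mm of travel: 0.25 × 0.3 / (π × 0.875²) = 0.031181. Accumulating E over each segment gives final E = 1.7462.

G0 X0.00 Y0.00 Z3.90
G1 X8.50 Y0.00 E0.2650
G1 X8.50 Y19.50 E0.8731
G1 X0.00 Y19.50 E1.1381
G1 X0.00 Y0.00 E1.7462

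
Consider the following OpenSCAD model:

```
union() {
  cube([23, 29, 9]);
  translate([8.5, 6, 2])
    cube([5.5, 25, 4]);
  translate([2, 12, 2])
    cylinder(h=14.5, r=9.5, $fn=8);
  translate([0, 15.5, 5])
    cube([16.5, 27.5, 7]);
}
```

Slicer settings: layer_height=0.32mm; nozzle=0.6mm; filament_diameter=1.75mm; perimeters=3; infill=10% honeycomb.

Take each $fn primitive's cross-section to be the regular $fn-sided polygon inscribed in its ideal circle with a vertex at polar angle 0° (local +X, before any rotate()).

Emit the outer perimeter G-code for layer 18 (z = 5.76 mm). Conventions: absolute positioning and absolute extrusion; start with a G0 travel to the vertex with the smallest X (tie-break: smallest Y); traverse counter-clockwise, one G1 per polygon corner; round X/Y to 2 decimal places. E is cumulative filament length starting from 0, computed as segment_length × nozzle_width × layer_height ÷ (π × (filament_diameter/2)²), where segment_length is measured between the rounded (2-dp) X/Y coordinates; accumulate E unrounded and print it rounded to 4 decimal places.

G0 X-7.50 Y12.00 Z5.76
G1 X-4.72 Y5.28 E0.5805
G1 X0.00 Y3.33 E0.9882
G1 X0.00 Y0.00 E1.2540
G1 X23.00 Y0.00 E3.0899
G1 X23.00 Y29.00 E5.4048
G1 X16.50 Y29.00 E5.9237
G1 X16.50 Y43.00 E7.0412
G1 X0.00 Y43.00 E8.3583
G1 X0.00 Y20.67 E10.1408
G1 X-4.72 Y18.72 E10.5485
G1 X-7.50 Y12.00 E11.1290

At z = 5.76 mm: the 23×29 cube contributes its full rectangle; the 5.5×25 cube at (8.5, 6) contributes its full rectangle; the r=9.5 cylinder at (2, 12) contributes a regular 8-gon of circumradius 9.5; the cube at (0, 15.5) (footprint 16.5×27.5) is included at this height; Combining (union): the regions partially overlap (shared area 524.23 mm²), so overlapping operands fuse into one piece — 1 connected region. The outline is a single polygon with 11 vertices. Extrusion per mm of travel: 0.6 × 0.32 / (π × 0.875²) = 0.079824. Accumulating E over each segment gives final E = 11.1290.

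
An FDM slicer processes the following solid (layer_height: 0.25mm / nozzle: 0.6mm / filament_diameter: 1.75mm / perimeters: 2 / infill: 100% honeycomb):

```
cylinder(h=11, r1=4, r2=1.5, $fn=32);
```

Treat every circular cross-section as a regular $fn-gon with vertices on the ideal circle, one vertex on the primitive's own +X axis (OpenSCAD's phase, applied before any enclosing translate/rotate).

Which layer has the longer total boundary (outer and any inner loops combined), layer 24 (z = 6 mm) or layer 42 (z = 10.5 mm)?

layer 24 (z = 6 mm)

Layer 24 (z = 6): the cone (r1=4→r2=1.5) has section circumradius 2.636 here — a regular 32-gon (perimeter = 2·32·2.636·sin(180°/32) = 16.54 mm). So its perimeter = 16.54 mm. Layer 42 (z = 10.5): the cone: at t=0.955 of its height the radius interpolates to r₁+(r₂−r₁)t = 1.614, giving a regular 32-gon of that circumradius (perimeter = 2·32·1.614·sin(180°/32) = 10.12 mm). So its perimeter = 10.12 mm. Layer 24 is larger (16.54 vs 10.12 mm).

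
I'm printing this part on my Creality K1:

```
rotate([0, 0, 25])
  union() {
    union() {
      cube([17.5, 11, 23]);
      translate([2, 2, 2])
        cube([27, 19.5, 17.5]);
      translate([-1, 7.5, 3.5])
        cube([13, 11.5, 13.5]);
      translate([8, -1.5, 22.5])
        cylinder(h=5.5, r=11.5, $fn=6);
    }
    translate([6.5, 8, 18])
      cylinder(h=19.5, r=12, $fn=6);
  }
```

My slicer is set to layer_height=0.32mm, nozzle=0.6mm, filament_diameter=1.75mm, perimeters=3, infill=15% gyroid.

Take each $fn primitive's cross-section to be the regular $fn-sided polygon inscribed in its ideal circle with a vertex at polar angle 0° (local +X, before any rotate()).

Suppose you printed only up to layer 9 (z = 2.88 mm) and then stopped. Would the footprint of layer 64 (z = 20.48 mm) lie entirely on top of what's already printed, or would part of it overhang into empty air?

Compare the two slices. At z = 2.88: the cube is present — its section is the full 17.5×11 rectangle (area 192.50 mm²); the cube at (2, 2) (footprint 27×19.5) is included at this height (area 526.50 mm²); the cube at (-1, 7.5) is not intersected at this z (z outside [3.5, 17]); the cylinder at (8, -1.5) is absent (z outside [22.5, 28]); Combining (union): the regions partially overlap — summed areas 719.00 mm² minus the doubly-counted overlap 139.50 mm² gives 579.50 mm² — area = 579.50 mm²; the cylinder at (6.5, 8) does not reach this height (z outside [18, 37.5]); Taking the union: only that combined region is present, so the union is just that shape — area = 579.50 mm²; (rotated 25° about Z; rotation is an isometry so areas/perimeters/island counts are preserved). At z = 20.48: the 17.5×11 cube contributes its full rectangle (area 192.50 mm²); the cube at (2, 2) does not reach this height (z outside [2, 19.5]); the cube at (-1, 7.5) is not intersected at this z (z outside [3.5, 17]); the cylinder at (8, -1.5) does not reach this height (z outside [22.5, 28]); Merging all regions: only the 17.5×11 cube is present, so the union is just that shape — area = 192.50 mm²; the cylinder at (6.5, 8): section is a regular 6-gon, circumradius r=12 (area = (6/2)·12.000²·sin(360°/6) = 374.12 mm²); Merging all regions: the regions partially overlap — summed areas 566.62 mm² minus the doubly-counted overlap 180.69 mm² gives 385.93 mm² — area = 385.93 mm²; (rotated 25° about Z; rotation is an isometry so areas/perimeters/island counts are preserved). Checking containment: at z = 20.48 the cross-section extends beyond the z = 2.88 cross-section by about 98.30 mm².

part overhangs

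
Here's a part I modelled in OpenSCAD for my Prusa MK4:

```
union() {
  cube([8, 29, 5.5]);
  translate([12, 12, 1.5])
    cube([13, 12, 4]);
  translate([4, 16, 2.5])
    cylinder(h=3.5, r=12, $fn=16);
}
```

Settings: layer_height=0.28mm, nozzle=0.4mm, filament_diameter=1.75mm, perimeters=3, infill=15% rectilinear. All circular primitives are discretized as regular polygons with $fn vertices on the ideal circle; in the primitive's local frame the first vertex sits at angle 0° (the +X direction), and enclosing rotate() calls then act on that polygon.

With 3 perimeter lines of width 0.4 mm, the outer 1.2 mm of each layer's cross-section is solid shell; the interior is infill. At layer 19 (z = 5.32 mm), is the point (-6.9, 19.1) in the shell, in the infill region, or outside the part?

At z = 5.32 mm: the 8×29 cube contributes its full rectangle; the cube at (12, 12) is present — its section is the full 13×12 rectangle; the r=12 cylinder at (4, 16) gives a regular 16-gon of circumradius 12 (constant along its height); Combining (union): the regions partially overlap (shared area 222.95 mm²), so overlapping operands fuse into one piece — 1 connected region. Overall, the cross-section is a single solid region. The nearest boundary edge runs (-8.00, 16.00)→(-7.09, 20.59); distance from the point to it = 0.47 mm. The point is inside the cross-section, 0.47 mm from the nearest boundary — within the 1.2 mm shell band (3 × 0.4).

shell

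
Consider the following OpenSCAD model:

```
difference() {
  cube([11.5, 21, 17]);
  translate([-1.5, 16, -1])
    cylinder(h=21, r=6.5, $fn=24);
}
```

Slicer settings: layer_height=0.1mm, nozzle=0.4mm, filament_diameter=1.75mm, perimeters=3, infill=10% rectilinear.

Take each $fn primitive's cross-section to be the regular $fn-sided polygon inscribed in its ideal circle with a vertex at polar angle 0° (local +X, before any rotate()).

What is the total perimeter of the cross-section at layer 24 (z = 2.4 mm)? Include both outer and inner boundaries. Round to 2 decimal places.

At z = 2.4 mm: the cube (footprint 11.5×21) is included at this height (perimeter 65.00 mm); the r=6.5 cylinder at (-1.5, 16) contributes a regular 24-gon of circumradius 6.5 (perimeter = 2·24·6.500·sin(180°/24) = 40.72 mm); Subtracting the remaining from the first: starting from the 11.5×21 cube, the r=6.5 cylinder at (-1.5, 16) partially overlaps it — only the 44.42 mm² overlap (of its 131.22 mm²) is removed, clipping the outline — boundary = 65.55 mm. Overall, the cross-section is a single solid region. Total boundary length (outer) = 65.55 mm.

65.55 mm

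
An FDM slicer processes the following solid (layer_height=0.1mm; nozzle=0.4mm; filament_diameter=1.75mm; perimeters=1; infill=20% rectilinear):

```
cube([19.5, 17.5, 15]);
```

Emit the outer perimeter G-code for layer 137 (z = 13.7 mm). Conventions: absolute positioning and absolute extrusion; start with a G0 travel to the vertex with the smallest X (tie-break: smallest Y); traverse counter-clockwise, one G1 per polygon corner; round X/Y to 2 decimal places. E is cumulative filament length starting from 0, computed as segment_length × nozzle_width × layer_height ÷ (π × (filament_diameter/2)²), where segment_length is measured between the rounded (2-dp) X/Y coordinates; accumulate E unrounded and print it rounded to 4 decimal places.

At z = 13.7 mm: the 19.5×17.5 cube contributes its full rectangle. The outline is a single polygon with 4 vertices. Extrusion per mm of travel: 0.4 × 0.1 / (π × 0.875²) = 0.016630. Accumulating E over each segment gives final E = 1.2306.

G0 X0.00 Y0.00 Z13.70
G1 X19.50 Y0.00 E0.3243
G1 X19.50 Y17.50 E0.6153
G1 X0.00 Y17.50 E0.9396
G1 X0.00 Y0.00 E1.2306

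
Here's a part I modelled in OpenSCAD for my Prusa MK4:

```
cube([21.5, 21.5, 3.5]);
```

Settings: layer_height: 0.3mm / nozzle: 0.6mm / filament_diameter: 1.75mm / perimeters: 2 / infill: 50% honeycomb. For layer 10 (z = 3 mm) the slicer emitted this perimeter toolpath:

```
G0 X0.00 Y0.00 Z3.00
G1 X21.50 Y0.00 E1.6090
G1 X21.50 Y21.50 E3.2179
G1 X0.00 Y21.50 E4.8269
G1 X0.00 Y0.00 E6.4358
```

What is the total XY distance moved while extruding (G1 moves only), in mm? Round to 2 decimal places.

86.00 mm

Sum the Euclidean lengths of each G1 segment: total = 86.00 mm.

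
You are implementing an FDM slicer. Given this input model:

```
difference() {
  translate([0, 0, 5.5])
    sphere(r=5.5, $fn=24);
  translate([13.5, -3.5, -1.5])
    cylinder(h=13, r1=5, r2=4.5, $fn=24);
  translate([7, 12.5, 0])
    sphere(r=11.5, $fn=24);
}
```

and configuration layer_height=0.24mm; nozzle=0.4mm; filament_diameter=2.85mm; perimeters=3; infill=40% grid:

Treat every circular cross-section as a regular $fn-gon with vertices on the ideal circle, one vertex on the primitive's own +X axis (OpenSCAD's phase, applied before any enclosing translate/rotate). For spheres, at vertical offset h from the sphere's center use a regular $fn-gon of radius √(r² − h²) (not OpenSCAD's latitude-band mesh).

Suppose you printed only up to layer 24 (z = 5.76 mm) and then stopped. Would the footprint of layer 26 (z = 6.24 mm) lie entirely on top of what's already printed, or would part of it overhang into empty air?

Compare the two slices. At z = 5.76: the sphere: section is a regular 24-gon, circumradius = √(r²−h²) = √(5.5²−0.26²) = 5.494 (area = (24/2)·5.494²·sin(360°/24) = 93.74 mm²); the cone at (13.5, -3.5) contributes a regular 24-gon of circumradius 4.721 (interpolated between r1=5 and r2=4.5 at t=0.558) (area = (24/2)·4.721²·sin(360°/24) = 69.22 mm²); the r=11.5 sphere at (7, 12.5) contributes a regular 24-gon of circumradius √(11.5²−5.76²) = 9.954 (area = (24/2)·9.954²·sin(360°/24) = 307.70 mm²); Subtracting the remaining from the first: starting from the r=5.5 sphere (93.74 mm²), the cone at (13.5, -3.5) misses the remaining region (no effect); the r=11.5 sphere at (7, 12.5) partially overlaps it — only the 3.67 mm² overlap (of its 307.70 mm²) is removed, clipping the outline — area = 90.08 mm². At z = 6.24: the r=5.5 sphere slices to a regular 24-gon of circumradius 5.450 (√(r²−h²) with h=0.74 from center) (area = (24/2)·5.450²·sin(360°/24) = 92.25 mm²); the cone at (13.5, -3.5): at t=0.595 of its height the radius interpolates to r₁+(r₂−r₁)t = 4.702, giving a regular 24-gon of that circumradius (area = (24/2)·4.702²·sin(360°/24) = 68.68 mm²); the sphere at (7, 12.5): section is a regular 24-gon, circumradius = √(r²−h²) = √(11.5²−6.24²) = 9.660 (area = (24/2)·9.660²·sin(360°/24) = 289.81 mm²); After the difference (first − rest): starting from the r=5.5 sphere (92.25 mm²), the cone at (13.5, -3.5) misses the remaining region (no effect); the r=11.5 sphere at (7, 12.5) partially overlaps it — only the 2.00 mm² overlap (of its 289.81 mm²) is removed, clipping the outline — area = 90.25 mm². Checking containment: at z = 6.24 the cross-section extends beyond the z = 5.76 cross-section by about 1.42 mm².

part overhangs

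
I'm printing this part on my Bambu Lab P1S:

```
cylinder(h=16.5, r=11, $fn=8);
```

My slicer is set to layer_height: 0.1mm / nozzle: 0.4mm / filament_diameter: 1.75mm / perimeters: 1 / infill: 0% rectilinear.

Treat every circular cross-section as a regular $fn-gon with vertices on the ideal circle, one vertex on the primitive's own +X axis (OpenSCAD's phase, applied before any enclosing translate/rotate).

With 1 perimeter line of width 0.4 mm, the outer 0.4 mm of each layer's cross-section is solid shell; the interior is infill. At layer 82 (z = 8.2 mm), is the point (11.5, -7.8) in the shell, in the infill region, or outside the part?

outside

At z = 8.2 mm: the cylinder: section is a regular 8-gon, circumradius r=11. Overall, the cross-section is a single solid region. The nearest boundary edge runs (7.78, -7.78)→(11.00, 0.00); distance from the point to it = 3.45 mm. The point is not inside any of the regions above, so it lies outside the cross-section (3.45 mm from the nearest boundary).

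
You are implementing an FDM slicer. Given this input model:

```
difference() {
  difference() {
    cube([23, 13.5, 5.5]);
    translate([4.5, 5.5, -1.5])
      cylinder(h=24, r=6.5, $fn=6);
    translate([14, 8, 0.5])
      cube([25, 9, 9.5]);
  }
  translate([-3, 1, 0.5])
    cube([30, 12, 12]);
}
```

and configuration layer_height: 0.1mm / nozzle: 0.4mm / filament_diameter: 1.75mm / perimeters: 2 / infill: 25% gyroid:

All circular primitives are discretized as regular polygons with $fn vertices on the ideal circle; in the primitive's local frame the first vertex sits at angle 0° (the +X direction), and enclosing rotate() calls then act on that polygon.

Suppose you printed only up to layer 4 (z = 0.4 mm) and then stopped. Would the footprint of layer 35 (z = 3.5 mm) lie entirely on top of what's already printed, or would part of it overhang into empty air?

entirely on top

Compare the two slices. At z = 0.4: the cube is present — its section is the full 23×13.5 rectangle (area 310.50 mm²); the cylinder at (4.5, 5.5): section is a regular 6-gon, circumradius r=6.5 (area = (6/2)·6.500²·sin(360°/6) = 109.77 mm²); the cube at (14, 8) is absent (z outside [0.5, 10]); Subtracting the remaining from the first: starting from the 23×13.5 cube (310.50 mm²), the r=6.5 cylinder at (4.5, 5.5) partially overlaps it — only the 101.99 mm² overlap (of its 109.77 mm²) is removed, clipping the outline — area = 208.51 mm²; the cube at (-3, 1) is not intersected at this z (z outside [0.5, 12.5]); After the difference (first − rest): none of the subtracted shapes is present at this height, so the result so far is unchanged — area = 208.51 mm². At z = 3.5: the cube is present — its section is the full 23×13.5 rectangle (area 310.50 mm²); the r=6.5 cylinder at (4.5, 5.5) gives a regular 6-gon of circumradius 6.5 (constant along its height) (area = (6/2)·6.500²·sin(360°/6) = 109.77 mm²); the cube at (14, 8) is present — its section is the full 25×9 rectangle (area 225.00 mm²); Subtracting the remaining from the first: starting from the 23×13.5 cube (310.50 mm²), the r=6.5 cylinder at (4.5, 5.5) partially overlaps it — only the 101.99 mm² overlap (of its 109.77 mm²) is removed, clipping the outline; the 25×9 cube at (14, 8) partially overlaps it — only the 49.50 mm² overlap (of its 225.00 mm²) is removed, clipping the outline — area = 159.01 mm²; the 30×12 cube at (-3, 1) contributes its full rectangle (area 360.00 mm²); After the difference (first − rest): starting from the result so far (159.01 mm²), the 30×12 cube at (-3, 1) partially overlaps it — only the 136.24 mm² overlap (of its 360.00 mm²) is removed, clipping the outline — area = 22.77 mm². Checking containment: the cross-section at z = 3.5 is a subset of the cross-section at z = 0.4.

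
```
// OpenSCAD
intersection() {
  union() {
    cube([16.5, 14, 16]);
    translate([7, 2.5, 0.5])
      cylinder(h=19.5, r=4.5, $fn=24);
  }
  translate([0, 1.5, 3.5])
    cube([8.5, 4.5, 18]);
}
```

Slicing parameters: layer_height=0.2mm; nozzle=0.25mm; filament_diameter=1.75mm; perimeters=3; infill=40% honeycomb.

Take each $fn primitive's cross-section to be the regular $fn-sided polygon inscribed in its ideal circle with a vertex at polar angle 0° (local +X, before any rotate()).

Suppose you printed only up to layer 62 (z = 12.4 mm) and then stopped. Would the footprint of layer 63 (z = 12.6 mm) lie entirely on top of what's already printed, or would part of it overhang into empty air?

entirely on top

Compare the two slices. At z = 12.4: the cube is present — its section is the full 16.5×14 rectangle (area 231.00 mm²); the r=4.5 cylinder at (7, 2.5) gives a regular 24-gon of circumradius 4.5 (constant along its height) (area = (24/2)·4.500²·sin(360°/24) = 62.89 mm²); Combining (union): the regions partially overlap — summed areas 293.89 mm² minus the doubly-counted overlap 52.60 mm² gives 241.30 mm² — area = 241.30 mm²; the cube at (0, 1.5) is present — its section is the full 8.5×4.5 rectangle (area 38.25 mm²); After intersecting: the 8.5×4.5 cube at (0, 1.5) lies inside that combined region, so the common part is the 8.5×4.5 cube at (0, 1.5) itself — area = 38.25 mm². At z = 12.6: the 16.5×14 cube contributes its full rectangle (area 231.00 mm²); the cylinder at (7, 2.5): section is a regular 24-gon, circumradius r=4.5 (area = (24/2)·4.500²·sin(360°/24) = 62.89 mm²); Taking the union: the regions partially overlap — summed areas 293.89 mm² minus the doubly-counted overlap 52.60 mm² gives 241.30 mm² — area = 241.30 mm²; the 8.5×4.5 cube at (0, 1.5) contributes its full rectangle (area 38.25 mm²); After intersecting: the 8.5×4.5 cube at (0, 1.5) lies inside the result so far, so the common part is the 8.5×4.5 cube at (0, 1.5) itself — area = 38.25 mm². Checking containment: the cross-section at z = 12.6 is a subset of the cross-section at z = 12.4.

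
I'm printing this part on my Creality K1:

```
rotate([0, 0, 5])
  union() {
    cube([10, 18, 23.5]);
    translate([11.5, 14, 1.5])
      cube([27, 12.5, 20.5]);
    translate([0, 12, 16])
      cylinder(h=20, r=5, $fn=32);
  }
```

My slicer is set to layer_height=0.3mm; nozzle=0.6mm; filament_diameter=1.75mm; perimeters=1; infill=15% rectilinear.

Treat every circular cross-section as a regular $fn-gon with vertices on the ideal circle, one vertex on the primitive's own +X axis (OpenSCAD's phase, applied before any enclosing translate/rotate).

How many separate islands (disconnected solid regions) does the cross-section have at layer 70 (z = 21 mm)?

At z = 21 mm: the cube (footprint 10×18) is included at this height; the cube at (11.5, 14) (footprint 27×12.5) is included at this height; the r=5 cylinder at (0, 12) contributes a regular 32-gon of circumradius 5; Taking the union: the regions partially overlap (shared area 39.02 mm²), so overlapping operands fuse into one piece — 2 connected regions; (rotated 5° about Z; rotation is an isometry so areas/perimeters/island counts are preserved). Overall, the cross-section has 2 separate islands. Island count = 2.

2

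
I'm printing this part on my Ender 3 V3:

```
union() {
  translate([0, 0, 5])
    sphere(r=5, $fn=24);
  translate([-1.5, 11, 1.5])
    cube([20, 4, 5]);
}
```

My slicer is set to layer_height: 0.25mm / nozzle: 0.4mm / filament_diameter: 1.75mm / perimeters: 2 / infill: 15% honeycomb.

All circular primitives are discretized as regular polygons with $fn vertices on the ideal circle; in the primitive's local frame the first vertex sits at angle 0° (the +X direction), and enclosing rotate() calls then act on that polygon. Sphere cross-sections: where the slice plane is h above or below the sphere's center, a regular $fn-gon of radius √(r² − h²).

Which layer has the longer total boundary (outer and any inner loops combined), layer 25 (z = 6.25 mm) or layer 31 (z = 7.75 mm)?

Layer 25 (z = 6.25): the r=5 sphere contributes a regular 24-gon of circumradius √(5²−1.25²) = 4.841 (perimeter = 2·24·4.841·sin(180°/24) = 30.33 mm); the 20×4 cube at (-1.5, 11) contributes its full rectangle (perimeter 48.00 mm); Merging all regions: the 2 present regions are separate (no shared area or edge), so areas and boundary lengths simply add and each stays a separate island — boundary = 78.33 mm. So its perimeter = 78.33 mm. Layer 31 (z = 7.75): the r=5 sphere contributes a regular 24-gon of circumradius √(5²−2.75²) = 4.176 (perimeter = 2·24·4.176·sin(180°/24) = 26.16 mm); the cube at (-1.5, 11) is absent (z outside [1.5, 6.5]); Merging all regions: only the r=5 sphere is present, so the union is just that shape — boundary = 26.16 mm. So its perimeter = 26.16 mm. Layer 25 is larger (78.33 vs 26.16 mm).

layer 25 (z = 6.25 mm)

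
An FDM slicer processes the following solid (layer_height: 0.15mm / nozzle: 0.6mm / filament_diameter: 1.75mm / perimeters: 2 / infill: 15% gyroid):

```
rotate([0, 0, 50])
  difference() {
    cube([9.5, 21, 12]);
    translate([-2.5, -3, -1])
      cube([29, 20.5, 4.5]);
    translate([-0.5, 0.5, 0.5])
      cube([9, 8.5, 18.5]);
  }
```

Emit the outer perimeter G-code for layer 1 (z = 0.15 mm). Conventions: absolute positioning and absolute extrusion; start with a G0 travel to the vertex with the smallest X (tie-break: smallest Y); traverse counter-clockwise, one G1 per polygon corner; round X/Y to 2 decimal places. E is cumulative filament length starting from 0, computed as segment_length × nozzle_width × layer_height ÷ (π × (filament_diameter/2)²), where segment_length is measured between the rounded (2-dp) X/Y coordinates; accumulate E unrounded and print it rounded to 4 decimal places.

G0 X-16.09 Y13.50 Z0.15
G1 X-13.41 Y11.25 E0.1309
G1 X-7.30 Y18.53 E0.4866
G1 X-9.98 Y20.78 E0.6175
G1 X-16.09 Y13.50 E0.9731

At z = 0.15 mm: the cube (footprint 9.5×21) is included at this height; the cube at (-2.5, -3) is present — its section is the full 29×20.5 rectangle; the cube at (-0.5, 0.5) is absent (z outside [0.5, 19]); Subtracting the remaining from the first: starting from the 9.5×21 cube, the 29×20.5 cube at (-2.5, -3) partially overlaps it — only the 166.25 mm² overlap (of its 594.50 mm²) is removed, clipping the outline — 1 connected region; (whole slice rotated 50° about Z — lengths, areas and connectivity unchanged). The outline is a single polygon with 4 vertices. Extrusion per mm of travel: 0.6 × 0.15 / (π × 0.875²) = 0.037418. Accumulating E over each segment gives final E = 0.9731.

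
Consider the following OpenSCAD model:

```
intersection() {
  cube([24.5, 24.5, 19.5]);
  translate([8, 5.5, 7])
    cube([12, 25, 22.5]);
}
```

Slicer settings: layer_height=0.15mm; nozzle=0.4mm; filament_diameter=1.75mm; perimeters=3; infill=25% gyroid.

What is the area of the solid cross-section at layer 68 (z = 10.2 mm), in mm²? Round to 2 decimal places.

At z = 10.2 mm: the 24.5×24.5 cube contributes its full rectangle (area 600.25 mm²); the 12×25 cube at (8, 5.5) contributes its full rectangle (area 300.00 mm²); After intersecting: the 12×25 cube at (8, 5.5) partially overlaps the 24.5×24.5 cube; clipping to the common part keeps 228.00 mm² — area = 228.00 mm². Overall, the cross-section is a single solid region. Net area = 228.00 mm².

228.00 mm²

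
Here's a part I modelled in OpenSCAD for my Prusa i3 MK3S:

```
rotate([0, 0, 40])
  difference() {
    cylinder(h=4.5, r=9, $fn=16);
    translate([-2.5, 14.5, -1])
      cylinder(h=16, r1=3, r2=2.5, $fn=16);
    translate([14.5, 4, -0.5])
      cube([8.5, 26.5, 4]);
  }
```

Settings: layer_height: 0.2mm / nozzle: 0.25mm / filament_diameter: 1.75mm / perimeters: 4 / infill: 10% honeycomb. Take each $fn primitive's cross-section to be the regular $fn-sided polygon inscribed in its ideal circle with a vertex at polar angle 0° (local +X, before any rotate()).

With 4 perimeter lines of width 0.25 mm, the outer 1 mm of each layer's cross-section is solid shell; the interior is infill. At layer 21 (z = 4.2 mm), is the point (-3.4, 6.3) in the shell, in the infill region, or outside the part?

infill

At z = 4.2 mm: the r=9 cylinder contributes a regular 16-gon of circumradius 9; the cone at (-2.5, 14.5): at t=0.325 of its height the radius interpolates to r₁+(r₂−r₁)t = 2.837, giving a regular 16-gon of that circumradius; the cube at (14.5, 4) does not reach this height (z outside [-0.5, 3.5]); Taking the first minus the rest: starting from the r=9 cylinder, the cone at (-2.5, 14.5) misses the remaining region (no effect) — 1 connected region; (whole slice rotated 40° about Z — lengths, areas and connectivity unchanged). Overall, the cross-section is a single solid region. Undo the 40° rotation: the query point maps to (1.445, 7.012) in the un-rotated model frame. The nearest boundary edge runs (0.00, 9.00)→(3.44, 8.31); distance from the point to it = 1.67 mm. The point is inside the cross-section and 1.67 mm from the nearest boundary — more than the 1 mm shell width (4 × 0.25), so it's in the infill interior.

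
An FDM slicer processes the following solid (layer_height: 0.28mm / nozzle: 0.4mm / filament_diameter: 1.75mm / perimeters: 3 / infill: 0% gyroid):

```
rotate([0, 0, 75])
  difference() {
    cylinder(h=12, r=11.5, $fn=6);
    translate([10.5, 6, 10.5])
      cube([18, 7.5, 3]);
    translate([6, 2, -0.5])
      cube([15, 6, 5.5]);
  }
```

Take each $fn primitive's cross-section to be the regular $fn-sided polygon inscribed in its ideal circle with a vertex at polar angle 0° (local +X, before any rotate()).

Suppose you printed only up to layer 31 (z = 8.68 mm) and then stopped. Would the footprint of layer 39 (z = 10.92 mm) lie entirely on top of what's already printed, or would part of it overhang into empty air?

entirely on top

Compare the two slices. At z = 8.68: the cylinder: section is a regular 6-gon, circumradius r=11.5 (area = (6/2)·11.500²·sin(360°/6) = 343.60 mm²); the cube at (10.5, 6) does not reach this height (z outside [10.5, 13.5]); the cube at (6, 2) is absent (z outside [-0.5, 5]); Taking the first minus the rest: none of the subtracted shapes is present at this height, so the r=11.5 cylinder is unchanged — area = 343.60 mm²; (rotated 75° about Z; rotation is an isometry so areas/perimeters/island counts are preserved). At z = 10.92: the cylinder: section is a regular 6-gon, circumradius r=11.5 (area = (6/2)·11.500²·sin(360°/6) = 343.60 mm²); the 18×7.5 cube at (10.5, 6) contributes its full rectangle (area 135.00 mm²); the cube at (6, 2) is absent (z outside [-0.5, 5]); After the difference (first − rest): starting from the r=11.5 cylinder (343.60 mm²), the 18×7.5 cube at (10.5, 6) misses the remaining region (no effect) — area = 343.60 mm²; (whole slice rotated 75° about Z — lengths, areas and connectivity unchanged). Checking containment: the cross-section at z = 10.92 is a subset of the cross-section at z = 8.68.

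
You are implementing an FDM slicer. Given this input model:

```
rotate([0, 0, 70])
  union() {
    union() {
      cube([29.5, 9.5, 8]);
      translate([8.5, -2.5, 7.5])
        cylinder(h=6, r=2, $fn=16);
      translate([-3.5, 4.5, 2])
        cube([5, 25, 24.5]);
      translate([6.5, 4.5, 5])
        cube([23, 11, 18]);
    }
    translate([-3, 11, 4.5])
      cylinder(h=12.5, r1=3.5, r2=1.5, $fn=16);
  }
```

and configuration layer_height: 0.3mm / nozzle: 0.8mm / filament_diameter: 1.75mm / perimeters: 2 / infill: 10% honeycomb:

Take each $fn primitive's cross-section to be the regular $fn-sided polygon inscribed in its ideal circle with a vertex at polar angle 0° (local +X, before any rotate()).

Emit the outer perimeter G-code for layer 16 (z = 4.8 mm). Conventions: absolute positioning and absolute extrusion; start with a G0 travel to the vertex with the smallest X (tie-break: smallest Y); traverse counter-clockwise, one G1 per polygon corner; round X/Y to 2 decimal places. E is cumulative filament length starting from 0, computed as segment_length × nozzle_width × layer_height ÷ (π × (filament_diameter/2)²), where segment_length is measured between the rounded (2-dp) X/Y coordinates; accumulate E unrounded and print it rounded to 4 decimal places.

At z = 4.8 mm: the cube is present — its section is the full 29.5×9.5 rectangle; the cylinder at (8.5, -2.5) is not intersected at this z (z outside [7.5, 13.5]); the 5×25 cube at (-3.5, 4.5) contributes its full rectangle; the cube at (6.5, 4.5) is not intersected at this z (z outside [5, 23]); Taking the union: the regions partially overlap (shared area 7.50 mm²), so overlapping operands fuse into one piece — 1 connected region; the cone at (-3, 11): at t=0.024 of its height the radius interpolates to r₁+(r₂−r₁)t = 3.452, giving a regular 16-gon of that circumradius; Taking the union: the regions partially overlap (shared area 21.64 mm²), so overlapping operands fuse into one piece — 1 connected region; (rotated 70° about Z; rotation is an isometry so areas/perimeters/island counts are preserved). The outline is a single polygon with 17 vertices. Extrusion per mm of travel: 0.8 × 0.3 / (π × 0.875²) = 0.099780. Accumulating E over each segment gives final E = 12.7784.

G0 X-28.92 Y6.80 Z4.80
G1 X-14.68 Y1.62 E1.5120
G1 X-14.81 Y0.79 E1.5958
G1 X-14.49 Y-0.52 E1.7303
G1 X-13.69 Y-1.60 E1.8645
G1 X-12.54 Y-2.30 E1.9988
G1 X-11.21 Y-2.51 E2.1331
G1 X-9.90 Y-2.19 E2.2677
G1 X-8.82 Y-1.39 E2.4018
G1 X-8.38 Y-0.67 E2.4860
G1 X-5.43 Y-1.75 E2.7995
G1 X-4.23 Y1.54 E3.1489
G1 X0.00 Y0.00 E3.5981
G1 X10.09 Y27.72 E6.5415
G1 X1.16 Y30.97 E7.4897
G1 X-8.41 Y4.66 E10.2832
G1 X-27.21 Y11.50 E12.2794
G1 X-28.92 Y6.80 E12.7784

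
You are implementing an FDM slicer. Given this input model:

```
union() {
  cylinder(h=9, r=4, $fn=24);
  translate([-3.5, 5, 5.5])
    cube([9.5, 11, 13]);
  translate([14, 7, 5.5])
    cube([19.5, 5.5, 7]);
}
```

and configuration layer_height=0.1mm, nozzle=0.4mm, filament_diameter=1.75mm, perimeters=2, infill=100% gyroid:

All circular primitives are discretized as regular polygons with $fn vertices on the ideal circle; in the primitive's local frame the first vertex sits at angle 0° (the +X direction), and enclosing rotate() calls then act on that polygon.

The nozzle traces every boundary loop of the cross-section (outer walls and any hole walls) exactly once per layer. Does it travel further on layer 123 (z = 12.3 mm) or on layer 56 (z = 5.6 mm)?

Layer 123 (z = 12.3): the cylinder does not reach this height (z outside [0, 9]); the cube at (-3.5, 5) is present — its section is the full 9.5×11 rectangle (perimeter 41.00 mm); the 19.5×5.5 cube at (14, 7) contributes its full rectangle (perimeter 50.00 mm); Taking the union: the 2 present regions are separate (no shared area or edge), so areas and boundary lengths simply add and each stays a separate island — boundary = 91.00 mm. So its perimeter = 91.00 mm. Layer 56 (z = 5.6): the r=4 cylinder gives a regular 24-gon of circumradius 4 (constant along its height) (perimeter = 2·24·4.000·sin(180°/24) = 25.06 mm); the 9.5×11 cube at (-3.5, 5) contributes its full rectangle (perimeter 41.00 mm); the 19.5×5.5 cube at (14, 7) contributes its full rectangle (perimeter 50.00 mm); Combining (union): the 3 present regions are separate (no shared area or edge), so areas and boundary lengths simply add and each stays a separate island — boundary = 116.06 mm. So its perimeter = 116.06 mm. Layer 56 is larger (116.06 vs 91.00 mm).

layer 56 (z = 5.6 mm)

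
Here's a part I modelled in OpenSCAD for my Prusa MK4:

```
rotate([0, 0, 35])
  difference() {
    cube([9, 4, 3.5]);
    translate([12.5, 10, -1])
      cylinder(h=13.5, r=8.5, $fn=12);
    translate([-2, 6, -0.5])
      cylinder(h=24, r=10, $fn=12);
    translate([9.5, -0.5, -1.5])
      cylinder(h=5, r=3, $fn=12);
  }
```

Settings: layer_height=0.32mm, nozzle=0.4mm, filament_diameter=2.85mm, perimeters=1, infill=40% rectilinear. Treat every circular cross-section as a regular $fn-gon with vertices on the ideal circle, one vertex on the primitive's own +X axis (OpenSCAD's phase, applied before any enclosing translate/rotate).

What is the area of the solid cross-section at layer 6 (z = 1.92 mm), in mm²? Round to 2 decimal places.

At z = 1.92 mm: the 9×4 cube contributes its full rectangle (area 36.00 mm²); the r=8.5 cylinder at (12.5, 10) contributes a regular 12-gon of circumradius 8.5 (area = (12/2)·8.500²·sin(360°/12) = 216.75 mm²); the cylinder at (-2, 6): section is a regular 12-gon, circumradius r=10 (area = (12/2)·10.000²·sin(360°/12) = 300.00 mm²); the cylinder at (9.5, -0.5): section is a regular 12-gon, circumradius r=3 (area = (12/2)·3.000²·sin(360°/12) = 27.00 mm²); Taking the first minus the rest: starting from the 9×4 cube (36.00 mm²), the r=8.5 cylinder at (12.5, 10) partially overlaps it — only the 2.02 mm² overlap (of its 216.75 mm²) is removed, clipping the outline; the r=10 cylinder at (-2, 6) partially overlaps it — only the 27.22 mm² overlap (of its 300.00 mm²) is removed, clipping the outline; the r=3 cylinder at (9.5, -0.5) partially overlaps it — only the 4.07 mm² overlap (of its 27.00 mm²) is removed, clipping the outline — area = 2.69 mm²; (whole slice rotated 35° about Z — lengths, areas and connectivity unchanged). Overall, the cross-section is a single solid region. Net area = 2.69 mm².

2.69 mm²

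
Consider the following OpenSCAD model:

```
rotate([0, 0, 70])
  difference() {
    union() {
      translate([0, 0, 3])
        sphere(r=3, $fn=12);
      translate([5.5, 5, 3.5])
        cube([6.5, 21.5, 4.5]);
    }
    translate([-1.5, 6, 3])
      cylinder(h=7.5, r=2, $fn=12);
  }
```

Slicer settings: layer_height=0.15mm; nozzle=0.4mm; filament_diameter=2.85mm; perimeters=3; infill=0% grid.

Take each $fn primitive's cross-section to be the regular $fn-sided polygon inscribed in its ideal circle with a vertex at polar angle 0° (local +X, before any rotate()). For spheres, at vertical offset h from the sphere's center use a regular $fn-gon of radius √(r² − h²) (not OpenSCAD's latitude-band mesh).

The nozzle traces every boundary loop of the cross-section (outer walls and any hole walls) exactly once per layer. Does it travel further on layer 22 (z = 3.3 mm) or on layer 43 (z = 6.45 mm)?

layer 43 (z = 6.45 mm)

Layer 22 (z = 3.3): the sphere: section is a regular 12-gon, circumradius = √(r²−h²) = √(3²−0.3²) = 2.985 (perimeter = 2·12·2.985·sin(180°/12) = 18.54 mm); the cube at (5.5, 5) is absent (z outside [3.5, 8]); Merging all regions: only the r=3 sphere is present, so the union is just that shape — boundary = 18.54 mm; the r=2 cylinder at (-1.5, 6) contributes a regular 12-gon of circumradius 2 (perimeter = 2·12·2.000·sin(180°/12) = 12.42 mm); Subtracting the remaining from the first: starting from that combined region, the r=2 cylinder at (-1.5, 6) misses the remaining region (no effect) — boundary = 18.54 mm; (whole slice rotated 70° about Z — lengths, areas and connectivity unchanged). So its perimeter = 18.54 mm. Layer 43 (z = 6.45): the sphere is not intersected at this z (|z−center|=3.450 > r=3); the cube at (5.5, 5) is present — its section is the full 6.5×21.5 rectangle (perimeter 56.00 mm); Merging all regions: only the 6.5×21.5 cube at (5.5, 5) is present, so the union is just that shape — boundary = 56.00 mm; the r=2 cylinder at (-1.5, 6) gives a regular 12-gon of circumradius 2 (constant along its height) (perimeter = 2·12·2.000·sin(180°/12) = 12.42 mm); Subtracting the remaining from the first: starting from that combined region, the r=2 cylinder at (-1.5, 6) misses the remaining region (no effect) — boundary = 56.00 mm; (rotated 70° about Z; rotation is an isometry so areas/perimeters/island counts are preserved). So its perimeter = 56.00 mm. Layer 43 is larger (56.00 vs 18.54 mm).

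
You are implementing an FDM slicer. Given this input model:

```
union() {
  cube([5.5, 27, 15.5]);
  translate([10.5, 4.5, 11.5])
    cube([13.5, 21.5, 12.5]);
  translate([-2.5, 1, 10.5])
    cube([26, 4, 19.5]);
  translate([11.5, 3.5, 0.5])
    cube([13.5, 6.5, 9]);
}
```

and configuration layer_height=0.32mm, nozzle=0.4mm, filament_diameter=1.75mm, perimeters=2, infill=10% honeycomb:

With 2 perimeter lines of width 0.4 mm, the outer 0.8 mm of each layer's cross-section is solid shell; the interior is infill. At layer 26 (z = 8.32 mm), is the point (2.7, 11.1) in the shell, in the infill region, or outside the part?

infill

At z = 8.32 mm: the cube is present — its section is the full 5.5×27 rectangle; the cube at (10.5, 4.5) is not intersected at this z (z outside [11.5, 24]); the cube at (-2.5, 1) does not reach this height (z outside [10.5, 30]); the cube at (11.5, 3.5) is present — its section is the full 13.5×6.5 rectangle; Combining (union): the 2 present regions are separate (no shared area or edge), so areas and boundary lengths simply add and each stays a separate island — 2 connected regions. Overall, the cross-section has 2 separate islands. The nearest boundary edge runs (0.00, 0.00)→(0.00, 27.00); distance from the point to it = 2.70 mm. (Shell/infill is judged within the island containing the point — the largest one.) The point is inside the cross-section and 2.70 mm from the nearest boundary — more than the 0.8 mm shell width (2 × 0.4), so it's in the infill interior.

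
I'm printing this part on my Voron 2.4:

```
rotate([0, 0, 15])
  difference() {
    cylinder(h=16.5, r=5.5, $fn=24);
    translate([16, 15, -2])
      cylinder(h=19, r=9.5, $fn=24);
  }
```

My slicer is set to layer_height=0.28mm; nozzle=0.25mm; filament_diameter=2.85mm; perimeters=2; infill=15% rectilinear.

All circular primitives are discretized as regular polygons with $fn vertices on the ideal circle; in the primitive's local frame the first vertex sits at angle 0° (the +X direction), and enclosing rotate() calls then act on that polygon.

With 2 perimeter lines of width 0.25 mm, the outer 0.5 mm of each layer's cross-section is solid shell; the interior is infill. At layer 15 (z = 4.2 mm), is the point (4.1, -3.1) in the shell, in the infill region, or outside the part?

At z = 4.2 mm: the cylinder: section is a regular 24-gon, circumradius r=5.5; the cylinder at (16, 15): section is a regular 24-gon, circumradius r=9.5; Taking the first minus the rest: starting from the r=5.5 cylinder, the r=9.5 cylinder at (16, 15) misses the remaining region (no effect) — 1 connected region; (whole slice rotated 15° about Z — lengths, areas and connectivity unchanged). Overall, the cross-section is a single solid region. Undo the 15° rotation: the query point maps to (3.158, -4.056) in the un-rotated model frame. The nearest boundary edge runs (3.89, -3.89)→(2.75, -4.76); distance from the point to it = 0.31 mm. The point is inside the cross-section, 0.31 mm from the nearest boundary — within the 0.5 mm shell band (2 × 0.25).

shell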